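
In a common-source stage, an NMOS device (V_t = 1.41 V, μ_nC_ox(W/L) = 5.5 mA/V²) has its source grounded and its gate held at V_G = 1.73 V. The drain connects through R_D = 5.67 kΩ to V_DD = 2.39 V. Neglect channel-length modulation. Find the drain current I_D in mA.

I_D = 0.282 mA

V_GS = V_G = 1.73 V, so V_ov = 1.73 − 1.41 = 0.32 V.
Assume saturation: I_D = ½ k_n V_ov² = 0.5 × 5.5 × 0.32² = 0.282 mA, giving V_DS = V_DD − I_D R_D = 2.39 − 0.282 × 5.67 = 0.793 V.
V_DS = 0.793 V ≥ V_ov = 0.32 V, confirming saturation.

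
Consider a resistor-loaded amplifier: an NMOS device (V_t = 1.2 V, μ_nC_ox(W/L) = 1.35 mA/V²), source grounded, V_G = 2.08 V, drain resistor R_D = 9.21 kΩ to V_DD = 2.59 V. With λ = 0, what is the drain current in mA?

I_D = 0.254 mA

V_GS = V_G = 2.08 V, so V_ov = 2.08 − 1.2 = 0.88 V.
Assume saturation: I_D = ½ k_n V_ov² = 0.5 × 1.35 × 0.88² = 0.523 mA, giving V_DS = V_DD − I_D R_D = 2.59 − 0.523 × 9.21 = -2.22 V.
But -2.22 V < V_ov = 0.88 V, so the device is actually in triode.
In triode I_D = k_n[V_ov V_DS − ½ V_DS²] and I_D = (V_DD − V_DS)/R_D. Equating: 6.22 V_DS² − 11.94 V_DS + 2.59 = 0, giving V_DS = 0.249 V (the root below V_ov).
I_D = (2.59 − 0.249) / 9.21 = 0.254 mA.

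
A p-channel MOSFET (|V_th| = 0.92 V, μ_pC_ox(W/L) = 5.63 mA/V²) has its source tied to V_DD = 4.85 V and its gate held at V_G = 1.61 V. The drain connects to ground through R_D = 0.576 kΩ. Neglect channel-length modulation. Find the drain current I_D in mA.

V_SG = V_DD − V_G = 4.85 − 1.61 = 3.24 V, so V_ov = 3.24 − 0.92 = 2.32 V.
Assume saturation: I_D = ½ k_p V_ov² = 0.5 × 5.63 × 2.32² = 15.2 mA, giving V_SD = V_DD − I_D R_D = 4.85 − 15.2 × 0.576 = -3.88 V.
But -3.88 V < V_ov = 2.32 V, so the device is actually in triode.
In triode I_D = k_p[V_ov V_SD − ½ V_SD²] and I_D = (V_DD − V_SD)/R_D. Equating: 1.62 V_SD² − 8.523 V_SD + 4.85 = 0, giving V_SD = 0.649 V (the root below V_ov).
I_D = (4.85 − 0.649) / 0.576 = 7.29 mA.

I_D = 7.29 mA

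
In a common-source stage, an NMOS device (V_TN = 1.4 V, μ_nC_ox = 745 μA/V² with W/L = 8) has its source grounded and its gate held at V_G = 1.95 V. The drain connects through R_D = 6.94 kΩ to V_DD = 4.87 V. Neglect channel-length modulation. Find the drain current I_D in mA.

V_GS = V_G = 1.95 V, so V_ov = 1.95 − 1.4 = 0.55 V.
k_n = μ_nC_ox · (W/L) = 5.96 mA/V².
Assume saturation: I_D = ½ k_n V_ov² = 0.5 × 5.96 × 0.55² = 0.901 mA, giving V_DS = V_DD − I_D R_D = 4.87 − 0.901 × 6.94 = -1.39 V.
But -1.39 V < V_ov = 0.55 V, so the device is actually in triode.
In triode I_D = k_n[V_ov V_DS − ½ V_DS²] and I_D = (V_DD − V_DS)/R_D. Equating: 20.7 V_DS² − 23.75 V_DS + 4.87 = 0, giving V_DS = 0.267 V (the root below V_ov).
I_D = (4.87 − 0.267) / 6.94 = 0.663 mA.

I_D = 0.663 mA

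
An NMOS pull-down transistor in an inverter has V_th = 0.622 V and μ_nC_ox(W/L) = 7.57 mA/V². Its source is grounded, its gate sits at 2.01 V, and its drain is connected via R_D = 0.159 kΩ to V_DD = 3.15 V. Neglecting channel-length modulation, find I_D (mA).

I_D = 7.29 mA

V_GS = V_G = 2.01 V, so V_ov = 2.01 − 0.622 = 1.39 V.
Assume saturation: I_D = ½ k_n V_ov² = 0.5 × 7.57 × 1.39² = 7.29 mA, giving V_DS = V_DD − I_D R_D = 3.15 − 7.29 × 0.159 = 1.99 V.
V_DS = 1.99 V ≥ V_ov = 1.39 V, confirming saturation.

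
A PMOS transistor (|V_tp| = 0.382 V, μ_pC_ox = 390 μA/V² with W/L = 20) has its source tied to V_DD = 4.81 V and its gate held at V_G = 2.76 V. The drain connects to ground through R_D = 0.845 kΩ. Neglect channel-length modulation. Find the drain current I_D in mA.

I_D = 5.15 mA

V_SG = V_DD − V_G = 4.81 − 2.76 = 2.05 V, so V_ov = 2.05 − 0.382 = 1.67 V.
k_p = μ_pC_ox · (W/L) = 7.8 mA/V².
Assume saturation: I_D = ½ k_p V_ov² = 0.5 × 7.8 × 1.67² = 10.9 mA, giving V_SD = V_DD − I_D R_D = 4.81 − 10.9 × 0.845 = -4.36 V.
But -4.36 V < V_ov = 1.67 V, so the device is actually in triode.
In triode I_D = k_p[V_ov V_SD − ½ V_SD²] and I_D = (V_DD − V_SD)/R_D. Equating: 3.3 V_SD² − 11.99 V_SD + 4.81 = 0, giving V_SD = 0.459 V (the root below V_ov).
I_D = (4.81 − 0.459) / 0.845 = 5.15 mA.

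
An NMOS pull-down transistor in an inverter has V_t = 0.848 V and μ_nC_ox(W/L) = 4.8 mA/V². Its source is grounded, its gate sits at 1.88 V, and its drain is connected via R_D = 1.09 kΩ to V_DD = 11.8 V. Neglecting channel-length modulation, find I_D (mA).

V_GS = V_G = 1.88 V, so V_ov = 1.88 − 0.848 = 1.03 V.
Assume saturation: I_D = ½ k_n V_ov² = 0.5 × 4.8 × 1.03² = 2.56 mA, giving V_DS = V_DD − I_D R_D = 11.8 − 2.56 × 1.09 = 9.01 V.
V_DS = 9.01 V ≥ V_ov = 1.03 V, confirming saturation.

I_D = 2.56 mA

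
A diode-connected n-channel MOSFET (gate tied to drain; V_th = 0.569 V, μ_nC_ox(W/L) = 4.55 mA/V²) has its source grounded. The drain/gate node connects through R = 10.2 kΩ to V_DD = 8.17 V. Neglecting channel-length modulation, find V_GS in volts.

V_GS = 1.12 V

With gate tied to drain, V_GS = V_DS ≥ V_GS − V_th, so the device is in saturation.
KCL at the drain: ½ k_n (V_GS − V_th)² = (V_DD − V_GS)/R.
Let x = V_GS − 0.569. Then 23.2 x² + x − 7.601 = 0, giving x = 0.551 V (positive root), so V_GS = 1.12 V.
I_D = (V_DD − V_GS)/R = (8.17 − 1.12) / 10.2 = 0.691 mA.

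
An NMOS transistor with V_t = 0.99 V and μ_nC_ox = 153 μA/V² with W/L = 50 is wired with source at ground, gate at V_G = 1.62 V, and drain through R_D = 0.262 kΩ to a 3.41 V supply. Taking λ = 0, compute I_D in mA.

V_GS = V_G = 1.62 V, so V_ov = 1.62 − 0.99 = 0.63 V.
k_n = μ_nC_ox · (W/L) = 7.65 mA/V².
Assume saturation: I_D = ½ k_n V_ov² = 0.5 × 7.65 × 0.63² = 1.52 mA, giving V_DS = V_DD − I_D R_D = 3.41 − 1.52 × 0.262 = 3.01 V.
V_DS = 3.01 V ≥ V_ov = 0.63 V, confirming saturation.

I_D = 1.52 mA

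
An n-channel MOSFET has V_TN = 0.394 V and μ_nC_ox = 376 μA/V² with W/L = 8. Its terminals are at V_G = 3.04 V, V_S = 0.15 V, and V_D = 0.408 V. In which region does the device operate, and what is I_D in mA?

V_GS = V_G − V_S = 3.04 − 0.15 = 2.89 V; V_DS = V_D − V_S = 0.408 − 0.15 = 0.258 V.
k_n = μ_nC_ox · (W/L) = 3.008 mA/V².
V_ov = V_GS − V_TN = 2.89 − 0.394 = 2.5 V.
Since V_DS = 0.258 V < V_ov = 2.5 V, the device is in the triode region.
I_D = k_n [V_ov · V_DS − ½ V_DS²] = 3.008 × [2.5 × 0.258 − 0.5 × 0.258²] = 1.84 mA.

Triode; I_D = 1.84 mA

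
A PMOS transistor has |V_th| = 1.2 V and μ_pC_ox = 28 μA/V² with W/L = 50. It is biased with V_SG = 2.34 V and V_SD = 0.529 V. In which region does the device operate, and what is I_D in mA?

k_p = μ_pC_ox · (W/L) = 1.4 mA/V².
V_ov = V_SG − |V_th| = 2.34 − 1.2 = 1.14 V.
Since V_SD = 0.529 V < V_ov = 1.14 V, the device is in the triode region.
I_D = k_p [V_ov · V_SD − ½ V_SD²] = 1.4 × [1.14 × 0.529 − 0.5 × 0.529²] = 0.648 mA.

Triode; I_D = 0.648 mA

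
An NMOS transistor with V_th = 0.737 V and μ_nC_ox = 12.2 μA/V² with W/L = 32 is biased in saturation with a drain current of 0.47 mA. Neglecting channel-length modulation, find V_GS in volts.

V_GS = 2.29 V

k_n = μ_nC_ox · (W/L) = 0.3904 mA/V².
In saturation I_D = ½ k_n (V_GS − V_th)², so V_GS − V_th = √(2 I_D / k_n) = √(2 × 0.47 / 0.3904) = 1.55 V.
V_GS = 0.737 + 1.55 = 2.29 V.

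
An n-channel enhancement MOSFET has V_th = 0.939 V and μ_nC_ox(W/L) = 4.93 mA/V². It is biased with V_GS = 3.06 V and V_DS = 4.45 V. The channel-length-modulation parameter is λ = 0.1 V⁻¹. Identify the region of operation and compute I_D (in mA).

V_ov = V_GS − V_th = 3.06 − 0.939 = 2.12 V.
Since V_DS = 4.45 V ≥ V_ov = 2.12 V, the device is in saturation.
I_D = ½ k_n V_ov² (1 + λ V_DS) = 0.5 × 4.93 × 2.12² × (1 + 0.1 × 4.45) = 16 mA.

Saturation; I_D = 16.0 mA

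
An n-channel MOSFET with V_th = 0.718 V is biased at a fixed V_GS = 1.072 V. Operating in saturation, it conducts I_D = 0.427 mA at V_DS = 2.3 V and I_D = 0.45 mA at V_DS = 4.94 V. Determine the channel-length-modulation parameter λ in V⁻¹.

λ = 0.0214 V⁻¹

With V_GS fixed, I_D ∝ (1 + λ V_DS) in saturation, so I_D2/I_D1 = (1 + λ V_DS2)/(1 + λ V_DS1).
0.45/0.427 = 1.054 = (1 + 4.94 λ)/(1 + 2.3 λ).
Solving: λ (I_D1 V_DS2 − I_D2 V_DS1) = I_D2 − I_D1, so λ = (0.45 − 0.427) / (0.427 × 4.94 − 0.45 × 2.3) = 0.023 / 1.07 = 0.0214 V⁻¹.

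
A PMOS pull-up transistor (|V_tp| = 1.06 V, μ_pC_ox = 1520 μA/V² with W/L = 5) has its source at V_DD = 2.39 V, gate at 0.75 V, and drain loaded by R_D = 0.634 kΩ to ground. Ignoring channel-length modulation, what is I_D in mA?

V_SG = V_DD − V_G = 2.39 − 0.75 = 1.64 V, so V_ov = 1.64 − 1.06 = 0.58 V.
k_p = μ_pC_ox · (W/L) = 7.6 mA/V².
Assume saturation: I_D = ½ k_p V_ov² = 0.5 × 7.6 × 0.58² = 1.28 mA, giving V_SD = V_DD − I_D R_D = 2.39 − 1.28 × 0.634 = 1.58 V.
V_SD = 1.58 V ≥ V_ov = 0.58 V, confirming saturation.

I_D = 1.28 mA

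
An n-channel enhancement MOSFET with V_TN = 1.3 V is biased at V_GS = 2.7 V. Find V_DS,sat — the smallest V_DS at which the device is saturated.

The boundary between triode and saturation is V_DS = V_GS − V_TN = V_ov.
V_ov = 2.7 − 1.3 = 1.4 V.

V_DS,sat = 1.40 V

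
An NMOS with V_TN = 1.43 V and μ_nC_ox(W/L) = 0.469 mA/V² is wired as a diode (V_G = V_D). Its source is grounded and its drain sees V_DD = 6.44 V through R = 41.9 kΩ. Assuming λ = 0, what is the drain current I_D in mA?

I_D = 0.104 mA

With gate tied to drain, V_GS = V_DS ≥ V_GS − V_TN, so the device is in saturation.
KCL at the drain: ½ k_n (V_GS − V_TN)² = (V_DD − V_GS)/R.
Let x = V_GS − 1.43. Then 9.83 x² + x − 5.01 = 0, giving x = 0.665 V (positive root), so V_GS = 2.09 V.
I_D = (V_DD − V_GS)/R = (6.44 − 2.09) / 41.9 = 0.104 mA.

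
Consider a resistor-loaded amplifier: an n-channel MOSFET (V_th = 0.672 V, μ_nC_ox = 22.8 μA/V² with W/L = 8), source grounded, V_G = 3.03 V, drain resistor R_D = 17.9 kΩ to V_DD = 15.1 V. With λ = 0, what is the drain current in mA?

I_D = 0.507 mA

V_GS = V_G = 3.03 V, so V_ov = 3.03 − 0.672 = 2.36 V.
k_n = μ_nC_ox · (W/L) = 0.1824 mA/V².
Assume saturation: I_D = ½ k_n V_ov² = 0.5 × 0.1824 × 2.36² = 0.507 mA, giving V_DS = V_DD − I_D R_D = 15.1 − 0.507 × 17.9 = 6.02 V.
V_DS = 6.02 V ≥ V_ov = 2.36 V, confirming saturation.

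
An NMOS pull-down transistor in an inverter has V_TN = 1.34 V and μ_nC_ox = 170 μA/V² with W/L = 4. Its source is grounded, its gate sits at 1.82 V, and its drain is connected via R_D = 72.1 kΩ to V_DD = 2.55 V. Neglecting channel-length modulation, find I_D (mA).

V_GS = V_G = 1.82 V, so V_ov = 1.82 − 1.34 = 0.48 V.
k_n = μ_nC_ox · (W/L) = 0.68 mA/V².
Assume saturation: I_D = ½ k_n V_ov² = 0.5 × 0.68 × 0.48² = 0.0783 mA, giving V_DS = V_DD − I_D R_D = 2.55 − 0.0783 × 72.1 = -3.1 V.
But -3.1 V < V_ov = 0.48 V, so the device is actually in triode.
In triode I_D = k_n[V_ov V_DS − ½ V_DS²] and I_D = (V_DD − V_DS)/R_D. Equating: 24.5 V_DS² − 24.53 V_DS + 2.55 = 0, giving V_DS = 0.118 V (the root below V_ov).
I_D = (2.55 − 0.118) / 72.1 = 0.0337 mA.

I_D = 0.0337 mA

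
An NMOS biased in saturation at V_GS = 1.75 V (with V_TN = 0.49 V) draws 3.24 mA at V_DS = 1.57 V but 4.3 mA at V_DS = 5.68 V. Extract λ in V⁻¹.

With V_GS fixed, I_D ∝ (1 + λ V_DS) in saturation, so I_D2/I_D1 = (1 + λ V_DS2)/(1 + λ V_DS1).
4.3/3.24 = 1.327 = (1 + 5.68 λ)/(1 + 1.57 λ).
Solving: λ (I_D1 V_DS2 − I_D2 V_DS1) = I_D2 − I_D1, so λ = (4.3 − 3.24) / (3.24 × 5.68 − 4.3 × 1.57) = 1.06 / 11.7 = 0.091 V⁻¹.

λ = 0.0910 V⁻¹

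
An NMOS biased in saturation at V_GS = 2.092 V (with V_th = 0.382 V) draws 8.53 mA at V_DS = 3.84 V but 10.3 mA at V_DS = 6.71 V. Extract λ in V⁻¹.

λ = 0.100 V⁻¹

With V_GS fixed, I_D ∝ (1 + λ V_DS) in saturation, so I_D2/I_D1 = (1 + λ V_DS2)/(1 + λ V_DS1).
10.3/8.53 = 1.208 = (1 + 6.71 λ)/(1 + 3.84 λ).
Solving: λ (I_D1 V_DS2 − I_D2 V_DS1) = I_D2 − I_D1, so λ = (10.3 − 8.53) / (8.53 × 6.71 − 10.3 × 3.84) = 1.77 / 17.7 = 0.1 V⁻¹.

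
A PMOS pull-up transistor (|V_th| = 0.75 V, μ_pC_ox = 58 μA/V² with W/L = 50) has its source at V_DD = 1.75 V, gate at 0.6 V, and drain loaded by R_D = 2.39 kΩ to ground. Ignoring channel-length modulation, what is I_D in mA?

V_SG = V_DD − V_G = 1.75 − 0.6 = 1.15 V, so V_ov = 1.15 − 0.75 = 0.4 V.
k_p = μ_pC_ox · (W/L) = 2.9 mA/V².
Assume saturation: I_D = ½ k_p V_ov² = 0.5 × 2.9 × 0.4² = 0.232 mA, giving V_SD = V_DD − I_D R_D = 1.75 − 0.232 × 2.39 = 1.2 V.
V_SD = 1.2 V ≥ V_ov = 0.4 V, confirming saturation.

I_D = 0.232 mA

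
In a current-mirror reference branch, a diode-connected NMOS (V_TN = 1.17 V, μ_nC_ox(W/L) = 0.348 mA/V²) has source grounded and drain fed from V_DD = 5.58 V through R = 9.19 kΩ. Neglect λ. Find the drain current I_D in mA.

With gate tied to drain, V_GS = V_DS ≥ V_GS − V_TN, so the device is in saturation.
KCL at the drain: ½ k_n (V_GS − V_TN)² = (V_DD − V_GS)/R.
Let x = V_GS − 1.17. Then 1.6 x² + x − 4.41 = 0, giving x = 1.38 V (positive root), so V_GS = 2.55 V.
I_D = (V_DD − V_GS)/R = (5.58 − 2.55) / 9.19 = 0.33 mA.

I_D = 0.330 mA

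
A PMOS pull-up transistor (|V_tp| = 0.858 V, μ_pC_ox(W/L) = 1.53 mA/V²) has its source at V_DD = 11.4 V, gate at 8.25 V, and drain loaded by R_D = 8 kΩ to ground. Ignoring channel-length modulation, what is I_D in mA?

I_D = 1.37 mA

V_SG = V_DD − V_G = 11.4 − 8.25 = 3.15 V, so V_ov = 3.15 − 0.858 = 2.29 V.
Assume saturation: I_D = ½ k_p V_ov² = 0.5 × 1.53 × 2.29² = 4.02 mA, giving V_SD = V_DD − I_D R_D = 11.4 − 4.02 × 8 = -20.7 V.
But -20.7 V < V_ov = 2.29 V, so the device is actually in triode.
In triode I_D = k_p[V_ov V_SD − ½ V_SD²] and I_D = (V_DD − V_SD)/R_D. Equating: 6.12 V_SD² − 29.05 V_SD + 11.4 = 0, giving V_SD = 0.432 V (the root below V_ov).
I_D = (11.4 − 0.432) / 8 = 1.37 mA.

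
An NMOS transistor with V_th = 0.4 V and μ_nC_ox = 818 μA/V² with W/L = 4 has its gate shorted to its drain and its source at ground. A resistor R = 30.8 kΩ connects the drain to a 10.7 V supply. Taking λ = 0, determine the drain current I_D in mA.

With gate tied to drain, V_GS = V_DS ≥ V_GS − V_th, so the device is in saturation.
k_n = μ_nC_ox · (W/L) = 3.272 mA/V².
KCL at the drain: ½ k_n (V_GS − V_th)² = (V_DD − V_GS)/R.
Let x = V_GS − 0.4. Then 50.4 x² + x − 10.3 = 0, giving x = 0.442 V (positive root), so V_GS = 0.842 V.
I_D = (V_DD − V_GS)/R = (10.7 − 0.842) / 30.8 = 0.32 mA.

I_D = 0.320 mA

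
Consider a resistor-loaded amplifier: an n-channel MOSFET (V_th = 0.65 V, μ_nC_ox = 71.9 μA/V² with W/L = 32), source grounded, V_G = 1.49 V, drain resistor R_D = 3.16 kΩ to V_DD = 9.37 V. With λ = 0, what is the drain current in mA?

V_GS = V_G = 1.49 V, so V_ov = 1.49 − 0.65 = 0.84 V.
k_n = μ_nC_ox · (W/L) = 2.301 mA/V².
Assume saturation: I_D = ½ k_n V_ov² = 0.5 × 2.301 × 0.84² = 0.812 mA, giving V_DS = V_DD − I_D R_D = 9.37 − 0.812 × 3.16 = 6.8 V.
V_DS = 6.8 V ≥ V_ov = 0.84 V, confirming saturation.

I_D = 0.812 mA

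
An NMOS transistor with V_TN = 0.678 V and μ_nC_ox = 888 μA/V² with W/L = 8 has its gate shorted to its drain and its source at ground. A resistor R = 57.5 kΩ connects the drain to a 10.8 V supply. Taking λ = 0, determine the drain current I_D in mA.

I_D = 0.172 mA

With gate tied to drain, V_GS = V_DS ≥ V_GS − V_TN, so the device is in saturation.
k_n = μ_nC_ox · (W/L) = 7.104 mA/V².
KCL at the drain: ½ k_n (V_GS − V_TN)² = (V_DD − V_GS)/R.
Let x = V_GS − 0.678. Then 204 x² + x − 10.12 = 0, giving x = 0.22 V (positive root), so V_GS = 0.898 V.
I_D = (V_DD − V_GS)/R = (10.8 − 0.898) / 57.5 = 0.172 mA.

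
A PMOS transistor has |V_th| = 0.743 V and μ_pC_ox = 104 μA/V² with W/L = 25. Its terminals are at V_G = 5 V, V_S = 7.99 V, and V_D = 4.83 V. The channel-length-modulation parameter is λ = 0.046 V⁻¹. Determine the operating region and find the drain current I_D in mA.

V_SG = V_S − V_G = 7.99 − 5 = 2.99 V; V_SD = V_S − V_D = 7.99 − 4.83 = 3.16 V.
k_p = μ_pC_ox · (W/L) = 2.6 mA/V².
V_ov = V_SG − |V_th| = 2.99 − 0.743 = 2.25 V.
Since V_SD = 3.16 V ≥ V_ov = 2.25 V, the device is in saturation.
I_D = ½ k_p V_ov² (1 + λ V_SD) = 0.5 × 2.6 × 2.25² × (1 + 0.046 × 3.16) = 7.52 mA.

Saturation; I_D = 7.52 mA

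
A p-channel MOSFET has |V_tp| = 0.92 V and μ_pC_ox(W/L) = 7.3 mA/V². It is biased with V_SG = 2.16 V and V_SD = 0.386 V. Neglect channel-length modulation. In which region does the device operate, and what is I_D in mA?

V_ov = V_SG − |V_tp| = 2.16 − 0.92 = 1.24 V.
Since V_SD = 0.386 V < V_ov = 1.24 V, the device is in the triode region.
I_D = k_p [V_ov · V_SD − ½ V_SD²] = 7.3 × [1.24 × 0.386 − 0.5 × 0.386²] = 2.95 mA.

Triode; I_D = 2.95 mA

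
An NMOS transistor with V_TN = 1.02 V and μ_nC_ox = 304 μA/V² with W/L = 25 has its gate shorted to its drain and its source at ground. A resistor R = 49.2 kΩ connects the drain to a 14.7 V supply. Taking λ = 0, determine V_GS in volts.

V_GS = 1.29 V

With gate tied to drain, V_GS = V_DS ≥ V_GS − V_TN, so the device is in saturation.
k_n = μ_nC_ox · (W/L) = 7.6 mA/V².
KCL at the drain: ½ k_n (V_GS − V_TN)² = (V_DD − V_GS)/R.
Let x = V_GS − 1.02. Then 187 x² + x − 13.68 = 0, giving x = 0.268 V (positive root), so V_GS = 1.29 V.
I_D = (V_DD − V_GS)/R = (14.7 − 1.29) / 49.2 = 0.273 mA.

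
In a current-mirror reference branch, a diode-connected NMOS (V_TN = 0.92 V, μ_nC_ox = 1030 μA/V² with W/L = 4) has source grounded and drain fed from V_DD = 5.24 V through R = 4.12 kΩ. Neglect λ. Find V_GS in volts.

With gate tied to drain, V_GS = V_DS ≥ V_GS − V_TN, so the device is in saturation.
k_n = μ_nC_ox · (W/L) = 4.12 mA/V².
KCL at the drain: ½ k_n (V_GS − V_TN)² = (V_DD − V_GS)/R.
Let x = V_GS − 0.92. Then 8.49 x² + x − 4.32 = 0, giving x = 0.657 V (positive root), so V_GS = 1.58 V.
I_D = (V_DD − V_GS)/R = (5.24 − 1.58) / 4.12 = 0.889 mA.

V_GS = 1.58 V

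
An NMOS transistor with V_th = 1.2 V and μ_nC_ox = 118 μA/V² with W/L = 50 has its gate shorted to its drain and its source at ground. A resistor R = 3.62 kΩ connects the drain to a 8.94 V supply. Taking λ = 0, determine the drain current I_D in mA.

With gate tied to drain, V_GS = V_DS ≥ V_GS − V_th, so the device is in saturation.
k_n = μ_nC_ox · (W/L) = 5.9 mA/V².
KCL at the drain: ½ k_n (V_GS − V_th)² = (V_DD − V_GS)/R.
Let x = V_GS − 1.2. Then 10.7 x² + x − 7.74 = 0, giving x = 0.806 V (positive root), so V_GS = 2.01 V.
I_D = (V_DD − V_GS)/R = (8.94 − 2.01) / 3.62 = 1.92 mA.

I_D = 1.92 mA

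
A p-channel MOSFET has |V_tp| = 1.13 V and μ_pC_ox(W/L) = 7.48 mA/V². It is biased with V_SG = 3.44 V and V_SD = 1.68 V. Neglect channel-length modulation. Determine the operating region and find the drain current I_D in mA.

V_ov = V_SG − |V_tp| = 3.44 − 1.13 = 2.31 V.
Since V_SD = 1.68 V < V_ov = 2.31 V, the device is in the triode region.
I_D = k_p [V_ov · V_SD − ½ V_SD²] = 7.48 × [2.31 × 1.68 − 0.5 × 1.68²] = 18.5 mA.

Triode; I_D = 18.5 mA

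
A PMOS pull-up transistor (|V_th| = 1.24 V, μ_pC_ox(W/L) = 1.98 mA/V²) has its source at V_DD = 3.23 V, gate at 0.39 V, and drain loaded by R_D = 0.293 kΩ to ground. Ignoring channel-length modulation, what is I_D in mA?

I_D = 2.53 mA

V_SG = V_DD − V_G = 3.23 − 0.39 = 2.84 V, so V_ov = 2.84 − 1.24 = 1.6 V.
Assume saturation: I_D = ½ k_p V_ov² = 0.5 × 1.98 × 1.6² = 2.53 mA, giving V_SD = V_DD − I_D R_D = 3.23 − 2.53 × 0.293 = 2.49 V.
V_SD = 2.49 V ≥ V_ov = 1.6 V, confirming saturation.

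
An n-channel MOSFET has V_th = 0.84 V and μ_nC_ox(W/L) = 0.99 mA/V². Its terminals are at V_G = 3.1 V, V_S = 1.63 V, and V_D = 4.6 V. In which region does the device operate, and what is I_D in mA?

Saturation; I_D = 0.196 mA

V_GS = V_G − V_S = 3.1 − 1.63 = 1.47 V; V_DS = V_D − V_S = 4.6 − 1.63 = 2.97 V.
V_ov = V_GS − V_th = 1.47 − 0.84 = 0.63 V.
Since V_DS = 2.97 V ≥ V_ov = 0.63 V, the device is in saturation.
I_D = ½ k_n V_ov² = 0.5 × 0.99 × 0.63² = 0.196 mA.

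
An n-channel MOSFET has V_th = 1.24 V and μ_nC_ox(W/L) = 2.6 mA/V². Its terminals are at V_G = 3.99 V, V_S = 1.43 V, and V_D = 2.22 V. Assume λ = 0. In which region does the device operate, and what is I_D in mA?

Triode; I_D = 1.90 mA

V_GS = V_G − V_S = 3.99 − 1.43 = 2.56 V; V_DS = V_D − V_S = 2.22 − 1.43 = 0.79 V.
V_ov = V_GS − V_th = 2.56 − 1.24 = 1.32 V.
Since V_DS = 0.79 V < V_ov = 1.32 V, the device is in the triode region.
I_D = k_n [V_ov · V_DS − ½ V_DS²] = 2.6 × [1.32 × 0.79 − 0.5 × 0.79²] = 1.9 mA.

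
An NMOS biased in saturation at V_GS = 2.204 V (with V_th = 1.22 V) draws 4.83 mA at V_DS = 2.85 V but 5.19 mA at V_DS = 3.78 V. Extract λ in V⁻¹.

With V_GS fixed, I_D ∝ (1 + λ V_DS) in saturation, so I_D2/I_D1 = (1 + λ V_DS2)/(1 + λ V_DS1).
5.19/4.83 = 1.075 = (1 + 3.78 λ)/(1 + 2.85 λ).
Solving: λ (I_D1 V_DS2 − I_D2 V_DS1) = I_D2 − I_D1, so λ = (5.19 − 4.83) / (4.83 × 3.78 − 5.19 × 2.85) = 0.36 / 3.47 = 0.104 V⁻¹.

λ = 0.104 V⁻¹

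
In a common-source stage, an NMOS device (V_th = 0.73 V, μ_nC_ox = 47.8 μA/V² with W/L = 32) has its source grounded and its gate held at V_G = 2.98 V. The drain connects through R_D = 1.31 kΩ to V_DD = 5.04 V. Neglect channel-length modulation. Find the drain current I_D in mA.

V_GS = V_G = 2.98 V, so V_ov = 2.98 − 0.73 = 2.25 V.
k_n = μ_nC_ox · (W/L) = 1.53 mA/V².
Assume saturation: I_D = ½ k_n V_ov² = 0.5 × 1.53 × 2.25² = 3.87 mA, giving V_DS = V_DD − I_D R_D = 5.04 − 3.87 × 1.31 = -0.0321 V.
But -0.0321 V < V_ov = 2.25 V, so the device is actually in triode.
In triode I_D = k_n[V_ov V_DS − ½ V_DS²] and I_D = (V_DD − V_DS)/R_D. Equating: 1 V_DS² − 5.508 V_DS + 5.04 = 0, giving V_DS = 1.16 V (the root below V_ov).
I_D = (5.04 − 1.16) / 1.31 = 2.96 mA.

I_D = 2.96 mA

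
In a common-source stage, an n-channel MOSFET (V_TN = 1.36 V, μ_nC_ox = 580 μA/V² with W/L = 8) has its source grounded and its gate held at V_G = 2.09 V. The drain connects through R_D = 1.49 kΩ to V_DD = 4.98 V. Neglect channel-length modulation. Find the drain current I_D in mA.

I_D = 1.24 mA

V_GS = V_G = 2.09 V, so V_ov = 2.09 − 1.36 = 0.73 V.
k_n = μ_nC_ox · (W/L) = 4.64 mA/V².
Assume saturation: I_D = ½ k_n V_ov² = 0.5 × 4.64 × 0.73² = 1.24 mA, giving V_DS = V_DD − I_D R_D = 4.98 − 1.24 × 1.49 = 3.14 V.
V_DS = 3.14 V ≥ V_ov = 0.73 V, confirming saturation.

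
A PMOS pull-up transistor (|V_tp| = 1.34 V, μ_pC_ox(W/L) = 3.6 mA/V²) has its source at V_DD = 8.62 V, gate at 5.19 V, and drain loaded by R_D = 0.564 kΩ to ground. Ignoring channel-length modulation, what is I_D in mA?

I_D = 7.86 mA

V_SG = V_DD − V_G = 8.62 − 5.19 = 3.43 V, so V_ov = 3.43 − 1.34 = 2.09 V.
Assume saturation: I_D = ½ k_p V_ov² = 0.5 × 3.6 × 2.09² = 7.86 mA, giving V_SD = V_DD − I_D R_D = 8.62 − 7.86 × 0.564 = 4.19 V.
V_SD = 4.19 V ≥ V_ov = 2.09 V, confirming saturation.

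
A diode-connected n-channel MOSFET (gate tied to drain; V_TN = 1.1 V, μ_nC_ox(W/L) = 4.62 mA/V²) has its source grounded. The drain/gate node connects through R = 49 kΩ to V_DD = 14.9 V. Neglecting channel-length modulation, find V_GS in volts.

V_GS = 1.44 V

With gate tied to drain, V_GS = V_DS ≥ V_GS − V_TN, so the device is in saturation.
KCL at the drain: ½ k_n (V_GS − V_TN)² = (V_DD − V_GS)/R.
Let x = V_GS − 1.1. Then 113 x² + x − 13.8 = 0, giving x = 0.345 V (positive root), so V_GS = 1.44 V.
I_D = (V_DD − V_GS)/R = (14.9 − 1.44) / 49 = 0.275 mA.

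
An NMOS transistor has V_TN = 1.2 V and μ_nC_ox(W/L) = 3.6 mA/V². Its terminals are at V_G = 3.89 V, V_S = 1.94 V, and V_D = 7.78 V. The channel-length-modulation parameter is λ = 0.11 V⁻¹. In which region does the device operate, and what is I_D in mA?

V_GS = V_G − V_S = 3.89 − 1.94 = 1.95 V; V_DS = V_D − V_S = 7.78 − 1.94 = 5.84 V.
V_ov = V_GS − V_TN = 1.95 − 1.2 = 0.75 V.
Since V_DS = 5.84 V ≥ V_ov = 0.75 V, the device is in saturation.
I_D = ½ k_n V_ov² (1 + λ V_DS) = 0.5 × 3.6 × 0.75² × (1 + 0.11 × 5.84) = 1.66 mA.

Saturation; I_D = 1.66 mA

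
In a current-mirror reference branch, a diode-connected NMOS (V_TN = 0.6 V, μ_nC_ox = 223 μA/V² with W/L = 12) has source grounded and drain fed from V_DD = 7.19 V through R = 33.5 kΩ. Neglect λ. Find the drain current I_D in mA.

With gate tied to drain, V_GS = V_DS ≥ V_GS − V_TN, so the device is in saturation.
k_n = μ_nC_ox · (W/L) = 2.676 mA/V².
KCL at the drain: ½ k_n (V_GS − V_TN)² = (V_DD − V_GS)/R.
Let x = V_GS − 0.6. Then 44.8 x² + x − 6.59 = 0, giving x = 0.372 V (positive root), so V_GS = 0.972 V.
I_D = (V_DD − V_GS)/R = (7.19 − 0.972) / 33.5 = 0.186 mA.

I_D = 0.186 mA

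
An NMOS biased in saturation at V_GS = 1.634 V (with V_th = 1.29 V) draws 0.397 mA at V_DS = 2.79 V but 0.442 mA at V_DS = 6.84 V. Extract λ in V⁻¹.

With V_GS fixed, I_D ∝ (1 + λ V_DS) in saturation, so I_D2/I_D1 = (1 + λ V_DS2)/(1 + λ V_DS1).
0.442/0.397 = 1.113 = (1 + 6.84 λ)/(1 + 2.79 λ).
Solving: λ (I_D1 V_DS2 − I_D2 V_DS1) = I_D2 − I_D1, so λ = (0.442 − 0.397) / (0.397 × 6.84 − 0.442 × 2.79) = 0.045 / 1.48 = 0.0304 V⁻¹.

λ = 0.0304 V⁻¹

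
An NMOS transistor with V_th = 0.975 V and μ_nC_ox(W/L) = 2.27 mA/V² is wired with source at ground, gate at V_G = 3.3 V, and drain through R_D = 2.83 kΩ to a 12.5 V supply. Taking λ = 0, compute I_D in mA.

I_D = 4.07 mA

V_GS = V_G = 3.3 V, so V_ov = 3.3 − 0.975 = 2.32 V.
Assume saturation: I_D = ½ k_n V_ov² = 0.5 × 2.27 × 2.32² = 6.14 mA, giving V_DS = V_DD − I_D R_D = 12.5 − 6.14 × 2.83 = -4.86 V.
But -4.86 V < V_ov = 2.32 V, so the device is actually in triode.
In triode I_D = k_n[V_ov V_DS − ½ V_DS²] and I_D = (V_DD − V_DS)/R_D. Equating: 3.21 V_DS² − 15.94 V_DS + 12.5 = 0, giving V_DS = 0.977 V (the root below V_ov).
I_D = (12.5 − 0.977) / 2.83 = 4.07 mA.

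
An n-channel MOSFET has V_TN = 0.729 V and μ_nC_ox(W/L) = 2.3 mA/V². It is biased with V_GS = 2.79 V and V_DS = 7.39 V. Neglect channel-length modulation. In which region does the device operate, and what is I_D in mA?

Saturation; I_D = 4.88 mA

V_ov = V_GS − V_TN = 2.79 − 0.729 = 2.06 V.
Since V_DS = 7.39 V ≥ V_ov = 2.06 V, the device is in saturation.
I_D = ½ k_n V_ov² = 0.5 × 2.3 × 2.06² = 4.88 mA.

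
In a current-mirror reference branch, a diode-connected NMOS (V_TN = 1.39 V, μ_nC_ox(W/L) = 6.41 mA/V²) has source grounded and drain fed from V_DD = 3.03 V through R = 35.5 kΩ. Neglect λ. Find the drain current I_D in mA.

I_D = 0.0429 mA

With gate tied to drain, V_GS = V_DS ≥ V_GS − V_TN, so the device is in saturation.
KCL at the drain: ½ k_n (V_GS − V_TN)² = (V_DD − V_GS)/R.
Let x = V_GS − 1.39. Then 114 x² + x − 1.64 = 0, giving x = 0.116 V (positive root), so V_GS = 1.51 V.
I_D = (V_DD − V_GS)/R = (3.03 − 1.51) / 35.5 = 0.0429 mA.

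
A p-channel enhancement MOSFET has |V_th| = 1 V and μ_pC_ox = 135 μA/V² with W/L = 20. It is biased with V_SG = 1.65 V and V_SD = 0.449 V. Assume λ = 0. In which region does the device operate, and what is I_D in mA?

Triode; I_D = 0.516 mA

k_p = μ_pC_ox · (W/L) = 2.7 mA/V².
V_ov = V_SG − |V_th| = 1.65 − 1 = 0.65 V.
Since V_SD = 0.449 V < V_ov = 0.65 V, the device is in the triode region.
I_D = k_p [V_ov · V_SD − ½ V_SD²] = 2.7 × [0.65 × 0.449 − 0.5 × 0.449²] = 0.516 mA.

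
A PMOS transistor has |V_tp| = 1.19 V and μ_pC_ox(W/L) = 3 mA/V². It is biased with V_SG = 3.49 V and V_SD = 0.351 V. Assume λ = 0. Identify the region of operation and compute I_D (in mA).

Triode; I_D = 2.24 mA

V_ov = V_SG − |V_tp| = 3.49 − 1.19 = 2.3 V.
Since V_SD = 0.351 V < V_ov = 2.3 V, the device is in the triode region.
I_D = k_p [V_ov · V_SD − ½ V_SD²] = 3 × [2.3 × 0.351 − 0.5 × 0.351²] = 2.24 mA.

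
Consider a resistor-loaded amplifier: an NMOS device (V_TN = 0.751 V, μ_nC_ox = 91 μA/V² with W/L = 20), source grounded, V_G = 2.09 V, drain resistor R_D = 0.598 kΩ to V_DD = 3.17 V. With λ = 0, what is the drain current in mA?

V_GS = V_G = 2.09 V, so V_ov = 2.09 − 0.751 = 1.34 V.
k_n = μ_nC_ox · (W/L) = 1.82 mA/V².
Assume saturation: I_D = ½ k_n V_ov² = 0.5 × 1.82 × 1.34² = 1.63 mA, giving V_DS = V_DD − I_D R_D = 3.17 − 1.63 × 0.598 = 2.19 V.
V_DS = 2.19 V ≥ V_ov = 1.34 V, confirming saturation.

I_D = 1.63 mA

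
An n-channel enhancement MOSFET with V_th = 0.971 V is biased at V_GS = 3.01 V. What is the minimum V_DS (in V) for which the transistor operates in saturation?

The boundary between triode and saturation is V_DS = V_GS − V_th = V_ov.
V_ov = 3.01 − 0.971 = 2.04 V.

V_DS,sat = 2.04 V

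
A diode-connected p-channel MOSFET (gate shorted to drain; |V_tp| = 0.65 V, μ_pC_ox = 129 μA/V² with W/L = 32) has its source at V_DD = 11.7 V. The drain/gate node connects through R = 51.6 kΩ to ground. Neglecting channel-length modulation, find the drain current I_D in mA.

I_D = 0.208 mA

With gate tied to drain, V_SG = V_SD ≥ V_SG − |V_tp|, so the device is in saturation.
k_p = μ_pC_ox · (W/L) = 4.128 mA/V².
KCL at the drain: ½ k_p (V_SG − |V_tp|)² = (V_DD − V_SG)/R.
Let x = V_SG − 0.65. Then 107 x² + x − 11.05 = 0, giving x = 0.317 V (positive root), so V_SG = 0.967 V.
I_D = (V_DD − V_SG)/R = (11.7 − 0.967) / 51.6 = 0.208 mA.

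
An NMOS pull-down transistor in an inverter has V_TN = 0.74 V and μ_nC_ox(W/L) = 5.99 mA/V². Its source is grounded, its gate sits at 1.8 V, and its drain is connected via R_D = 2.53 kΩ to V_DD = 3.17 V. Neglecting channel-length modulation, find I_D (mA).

I_D = 1.17 mA

V_GS = V_G = 1.8 V, so V_ov = 1.8 − 0.74 = 1.06 V.
Assume saturation: I_D = ½ k_n V_ov² = 0.5 × 5.99 × 1.06² = 3.37 mA, giving V_DS = V_DD − I_D R_D = 3.17 − 3.37 × 2.53 = -5.34 V.
But -5.34 V < V_ov = 1.06 V, so the device is actually in triode.
In triode I_D = k_n[V_ov V_DS − ½ V_DS²] and I_D = (V_DD − V_DS)/R_D. Equating: 7.58 V_DS² − 17.06 V_DS + 3.17 = 0, giving V_DS = 0.204 V (the root below V_ov).
I_D = (3.17 − 0.204) / 2.53 = 1.17 mA.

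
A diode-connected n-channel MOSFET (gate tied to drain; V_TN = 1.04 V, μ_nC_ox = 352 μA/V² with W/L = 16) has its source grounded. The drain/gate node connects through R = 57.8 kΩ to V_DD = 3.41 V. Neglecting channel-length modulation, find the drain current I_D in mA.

I_D = 0.0390 mA

With gate tied to drain, V_GS = V_DS ≥ V_GS − V_TN, so the device is in saturation.
k_n = μ_nC_ox · (W/L) = 5.632 mA/V².
KCL at the drain: ½ k_n (V_GS − V_TN)² = (V_DD − V_GS)/R.
Let x = V_GS − 1.04. Then 163 x² + x − 2.37 = 0, giving x = 0.118 V (positive root), so V_GS = 1.16 V.
I_D = (V_DD − V_GS)/R = (3.41 − 1.16) / 57.8 = 0.039 mA.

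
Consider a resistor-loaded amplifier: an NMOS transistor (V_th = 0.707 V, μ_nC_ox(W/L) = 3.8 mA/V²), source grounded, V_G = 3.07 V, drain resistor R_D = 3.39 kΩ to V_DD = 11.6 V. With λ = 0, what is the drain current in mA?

I_D = 3.30 mA

V_GS = V_G = 3.07 V, so V_ov = 3.07 − 0.707 = 2.36 V.
Assume saturation: I_D = ½ k_n V_ov² = 0.5 × 3.8 × 2.36² = 10.6 mA, giving V_DS = V_DD − I_D R_D = 11.6 − 10.6 × 3.39 = -24.4 V.
But -24.4 V < V_ov = 2.36 V, so the device is actually in triode.
In triode I_D = k_n[V_ov V_DS − ½ V_DS²] and I_D = (V_DD − V_DS)/R_D. Equating: 6.44 V_DS² − 31.44 V_DS + 11.6 = 0, giving V_DS = 0.402 V (the root below V_ov).
I_D = (11.6 − 0.402) / 3.39 = 3.3 mA.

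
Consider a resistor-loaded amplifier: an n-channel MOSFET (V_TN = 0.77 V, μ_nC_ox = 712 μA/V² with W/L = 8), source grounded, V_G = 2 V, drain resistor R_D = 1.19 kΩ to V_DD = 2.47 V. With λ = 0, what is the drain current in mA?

I_D = 1.83 mA

V_GS = V_G = 2 V, so V_ov = 2 − 0.77 = 1.23 V.
k_n = μ_nC_ox · (W/L) = 5.696 mA/V².
Assume saturation: I_D = ½ k_n V_ov² = 0.5 × 5.696 × 1.23² = 4.31 mA, giving V_DS = V_DD − I_D R_D = 2.47 − 4.31 × 1.19 = -2.66 V.
But -2.66 V < V_ov = 1.23 V, so the device is actually in triode.
In triode I_D = k_n[V_ov V_DS − ½ V_DS²] and I_D = (V_DD − V_DS)/R_D. Equating: 3.39 V_DS² − 9.337 V_DS + 2.47 = 0, giving V_DS = 0.296 V (the root below V_ov).
I_D = (2.47 − 0.296) / 1.19 = 1.83 mA.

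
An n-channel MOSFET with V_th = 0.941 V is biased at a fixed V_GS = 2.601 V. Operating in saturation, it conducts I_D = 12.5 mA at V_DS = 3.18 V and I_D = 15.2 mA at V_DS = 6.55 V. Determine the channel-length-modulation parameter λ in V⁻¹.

λ = 0.0805 V⁻¹

With V_GS fixed, I_D ∝ (1 + λ V_DS) in saturation, so I_D2/I_D1 = (1 + λ V_DS2)/(1 + λ V_DS1).
15.2/12.5 = 1.216 = (1 + 6.55 λ)/(1 + 3.18 λ).
Solving: λ (I_D1 V_DS2 − I_D2 V_DS1) = I_D2 − I_D1, so λ = (15.2 − 12.5) / (12.5 × 6.55 − 15.2 × 3.18) = 2.7 / 33.5 = 0.0805 V⁻¹.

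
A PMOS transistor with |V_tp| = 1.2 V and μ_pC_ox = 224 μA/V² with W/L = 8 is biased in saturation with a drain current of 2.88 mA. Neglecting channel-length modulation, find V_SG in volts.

V_SG = 2.99 V

k_p = μ_pC_ox · (W/L) = 1.792 mA/V².
In saturation I_D = ½ k_p (V_SG − |V_tp|)², so V_SG − |V_tp| = √(2 I_D / k_p) = √(2 × 2.88 / 1.792) = 1.79 V.
V_SG = 1.2 + 1.79 = 2.99 V.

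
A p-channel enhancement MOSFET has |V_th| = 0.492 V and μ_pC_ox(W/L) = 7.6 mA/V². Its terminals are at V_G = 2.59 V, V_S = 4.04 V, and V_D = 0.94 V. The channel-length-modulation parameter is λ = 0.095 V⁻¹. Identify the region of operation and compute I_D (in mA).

V_SG = V_S − V_G = 4.04 − 2.59 = 1.45 V; V_SD = V_S − V_D = 4.04 − 0.94 = 3.1 V.
V_ov = V_SG − |V_th| = 1.45 − 0.492 = 0.958 V.
Since V_SD = 3.1 V ≥ V_ov = 0.958 V, the device is in saturation.
I_D = ½ k_p V_ov² (1 + λ V_SD) = 0.5 × 7.6 × 0.958² × (1 + 0.095 × 3.1) = 4.51 mA.

Saturation; I_D = 4.51 mA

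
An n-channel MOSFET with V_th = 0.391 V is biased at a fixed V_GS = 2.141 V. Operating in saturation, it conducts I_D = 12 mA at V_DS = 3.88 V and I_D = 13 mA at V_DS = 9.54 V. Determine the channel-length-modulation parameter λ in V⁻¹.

λ = 0.0156 V⁻¹

With V_GS fixed, I_D ∝ (1 + λ V_DS) in saturation, so I_D2/I_D1 = (1 + λ V_DS2)/(1 + λ V_DS1).
13/12 = 1.083 = (1 + 9.54 λ)/(1 + 3.88 λ).
Solving: λ (I_D1 V_DS2 − I_D2 V_DS1) = I_D2 − I_D1, so λ = (13 − 12) / (12 × 9.54 − 13 × 3.88) = 1 / 64 = 0.0156 V⁻¹.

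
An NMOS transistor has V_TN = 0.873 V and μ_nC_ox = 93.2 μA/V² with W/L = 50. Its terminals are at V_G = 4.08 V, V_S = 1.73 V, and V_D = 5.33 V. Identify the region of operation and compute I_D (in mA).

V_GS = V_G − V_S = 4.08 − 1.73 = 2.35 V; V_DS = V_D − V_S = 5.33 − 1.73 = 3.6 V.
k_n = μ_nC_ox · (W/L) = 4.66 mA/V².
V_ov = V_GS − V_TN = 2.35 − 0.873 = 1.48 V.
Since V_DS = 3.6 V ≥ V_ov = 1.48 V, the device is in saturation.
I_D = ½ k_n V_ov² = 0.5 × 4.66 × 1.48² = 5.08 mA.

Saturation; I_D = 5.08 mA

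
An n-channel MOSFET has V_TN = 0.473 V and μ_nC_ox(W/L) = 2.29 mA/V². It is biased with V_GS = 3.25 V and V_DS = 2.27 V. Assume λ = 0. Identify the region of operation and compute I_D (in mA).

V_ov = V_GS − V_TN = 3.25 − 0.473 = 2.78 V.
Since V_DS = 2.27 V < V_ov = 2.78 V, the device is in the triode region.
I_D = k_n [V_ov · V_DS − ½ V_DS²] = 2.29 × [2.78 × 2.27 − 0.5 × 2.27²] = 8.54 mA.

Triode; I_D = 8.54 mA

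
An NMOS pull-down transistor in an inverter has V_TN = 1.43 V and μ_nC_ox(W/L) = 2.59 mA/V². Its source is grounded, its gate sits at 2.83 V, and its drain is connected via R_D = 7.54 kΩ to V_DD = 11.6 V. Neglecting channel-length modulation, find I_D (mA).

I_D = 1.47 mA

V_GS = V_G = 2.83 V, so V_ov = 2.83 − 1.43 = 1.4 V.
Assume saturation: I_D = ½ k_n V_ov² = 0.5 × 2.59 × 1.4² = 2.54 mA, giving V_DS = V_DD − I_D R_D = 11.6 − 2.54 × 7.54 = -7.54 V.
But -7.54 V < V_ov = 1.4 V, so the device is actually in triode.
In triode I_D = k_n[V_ov V_DS − ½ V_DS²] and I_D = (V_DD − V_DS)/R_D. Equating: 9.76 V_DS² − 28.34 V_DS + 11.6 = 0, giving V_DS = 0.493 V (the root below V_ov).
I_D = (11.6 − 0.493) / 7.54 = 1.47 mA.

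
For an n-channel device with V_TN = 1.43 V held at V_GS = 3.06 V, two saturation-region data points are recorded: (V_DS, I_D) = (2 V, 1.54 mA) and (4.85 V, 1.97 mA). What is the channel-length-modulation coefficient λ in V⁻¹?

λ = 0.122 V⁻¹

With V_GS fixed, I_D ∝ (1 + λ V_DS) in saturation, so I_D2/I_D1 = (1 + λ V_DS2)/(1 + λ V_DS1).
1.97/1.54 = 1.279 = (1 + 4.85 λ)/(1 + 2 λ).
Solving: λ (I_D1 V_DS2 − I_D2 V_DS1) = I_D2 − I_D1, so λ = (1.97 − 1.54) / (1.54 × 4.85 − 1.97 × 2) = 0.43 / 3.53 = 0.122 V⁻¹.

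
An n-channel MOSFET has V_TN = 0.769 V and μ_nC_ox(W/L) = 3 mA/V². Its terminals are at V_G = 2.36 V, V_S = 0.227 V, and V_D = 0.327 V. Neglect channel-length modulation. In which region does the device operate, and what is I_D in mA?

V_GS = V_G − V_S = 2.36 − 0.227 = 2.13 V; V_DS = V_D − V_S = 0.327 − 0.227 = 0.1 V.
V_ov = V_GS − V_TN = 2.13 − 0.769 = 1.36 V.
Since V_DS = 0.1 V < V_ov = 1.36 V, the device is in the triode region.
I_D = k_n [V_ov · V_DS − ½ V_DS²] = 3 × [1.36 × 0.1 − 0.5 × 0.1²] = 0.394 mA.

Triode; I_D = 0.394 mA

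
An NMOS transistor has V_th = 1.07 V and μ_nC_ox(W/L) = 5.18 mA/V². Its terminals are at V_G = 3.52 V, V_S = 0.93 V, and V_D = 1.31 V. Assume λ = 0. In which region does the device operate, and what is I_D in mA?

V_GS = V_G − V_S = 3.52 − 0.93 = 2.59 V; V_DS = V_D − V_S = 1.31 − 0.93 = 0.38 V.
V_ov = V_GS − V_th = 2.59 − 1.07 = 1.52 V.
Since V_DS = 0.38 V < V_ov = 1.52 V, the device is in the triode region.
I_D = k_n [V_ov · V_DS − ½ V_DS²] = 5.18 × [1.52 × 0.38 − 0.5 × 0.38²] = 2.62 mA.

Triode; I_D = 2.62 mA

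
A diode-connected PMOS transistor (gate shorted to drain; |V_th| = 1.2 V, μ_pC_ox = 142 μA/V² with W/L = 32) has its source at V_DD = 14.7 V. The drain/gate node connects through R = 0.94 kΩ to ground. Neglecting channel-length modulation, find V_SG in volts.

With gate tied to drain, V_SG = V_SD ≥ V_SG − |V_th|, so the device is in saturation.
k_p = μ_pC_ox · (W/L) = 4.544 mA/V².
KCL at the drain: ½ k_p (V_SG − |V_th|)² = (V_DD − V_SG)/R.
Let x = V_SG − 1.2. Then 2.14 x² + x − 13.5 = 0, giving x = 2.29 V (positive root), so V_SG = 3.49 V.
I_D = (V_DD − V_SG)/R = (14.7 − 3.49) / 0.94 = 11.9 mA.

V_SG = 3.49 V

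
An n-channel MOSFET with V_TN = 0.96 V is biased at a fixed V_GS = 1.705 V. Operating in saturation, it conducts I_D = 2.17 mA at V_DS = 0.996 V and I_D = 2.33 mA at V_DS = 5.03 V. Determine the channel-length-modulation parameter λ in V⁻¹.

λ = 0.0186 V⁻¹

With V_GS fixed, I_D ∝ (1 + λ V_DS) in saturation, so I_D2/I_D1 = (1 + λ V_DS2)/(1 + λ V_DS1).
2.33/2.17 = 1.074 = (1 + 5.03 λ)/(1 + 0.996 λ).
Solving: λ (I_D1 V_DS2 − I_D2 V_DS1) = I_D2 − I_D1, so λ = (2.33 − 2.17) / (2.17 × 5.03 − 2.33 × 0.996) = 0.16 / 8.59 = 0.0186 V⁻¹.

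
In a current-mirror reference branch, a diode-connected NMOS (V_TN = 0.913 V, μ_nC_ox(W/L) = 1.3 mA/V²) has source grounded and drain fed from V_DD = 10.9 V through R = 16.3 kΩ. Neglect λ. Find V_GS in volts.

With gate tied to drain, V_GS = V_DS ≥ V_GS − V_TN, so the device is in saturation.
KCL at the drain: ½ k_n (V_GS − V_TN)² = (V_DD − V_GS)/R.
Let x = V_GS − 0.913. Then 10.6 x² + x − 9.987 = 0, giving x = 0.925 V (positive root), so V_GS = 1.84 V.
I_D = (V_DD − V_GS)/R = (10.9 − 1.84) / 16.3 = 0.556 mA.

V_GS = 1.84 V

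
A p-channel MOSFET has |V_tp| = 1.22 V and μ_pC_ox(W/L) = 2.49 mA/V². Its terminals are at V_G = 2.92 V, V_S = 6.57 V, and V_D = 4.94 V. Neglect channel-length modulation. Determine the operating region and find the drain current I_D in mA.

V_SG = V_S − V_G = 6.57 − 2.92 = 3.65 V; V_SD = V_S − V_D = 6.57 − 4.94 = 1.63 V.
V_ov = V_SG − |V_tp| = 3.65 − 1.22 = 2.43 V.
Since V_SD = 1.63 V < V_ov = 2.43 V, the device is in the triode region.
I_D = k_p [V_ov · V_SD − ½ V_SD²] = 2.49 × [2.43 × 1.63 − 0.5 × 1.63²] = 6.55 mA.

Triode; I_D = 6.55 mA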